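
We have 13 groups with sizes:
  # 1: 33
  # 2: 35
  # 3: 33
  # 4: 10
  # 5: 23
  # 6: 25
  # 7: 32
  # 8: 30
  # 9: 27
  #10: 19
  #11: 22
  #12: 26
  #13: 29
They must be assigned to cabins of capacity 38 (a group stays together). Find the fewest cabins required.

12

Total = 35 + 33 + 33 + 32 + 30 + 29 + 27 + 26 + 25 + 23 + 22 + 19 + 10 = 344.
Lower bound: ⌈344/38⌉ = 10 cabins.
Also, 11 groups each exceed 19, and no two of those can share a cabin, so at least 11 cabins are needed.
A packing using 12 cabins:
  cabin 1: 35 = 35
  cabin 2: 33 = 33
  cabin 3: 33 = 33
  cabin 4: 32 = 32
  cabin 5: 30 = 30
  cabin 6: 29 = 29
  cabin 7: 27 + 10 = 37
  cabin 8: 26 = 26
  cabin 9: 25 = 25
  cabin 10: 23 = 23
  cabin 11: 22 = 22
  cabin 12: 19 = 19
No arrangement into 11 cabins stays within capacity, so 12 is optimal.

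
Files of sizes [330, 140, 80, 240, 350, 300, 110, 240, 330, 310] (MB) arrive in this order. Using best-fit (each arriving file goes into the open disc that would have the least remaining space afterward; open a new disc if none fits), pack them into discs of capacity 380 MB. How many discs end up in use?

  330 → disc 1 (new)  [load 330/380]
  140 → disc 2 (new)  [load 140/380]
  80 → disc 2  [load 220/380]
  240 → disc 3 (new)  [load 240/380]
  350 → disc 4 (new)  [load 350/380]
  300 → disc 5 (new)  [load 300/380]
  110 → disc 3  [load 350/380]
  240 → disc 6 (new)  [load 240/380]
  330 → disc 7 (new)  [load 330/380]
  310 → disc 8 (new)  [load 310/380]
8 discs opened.

8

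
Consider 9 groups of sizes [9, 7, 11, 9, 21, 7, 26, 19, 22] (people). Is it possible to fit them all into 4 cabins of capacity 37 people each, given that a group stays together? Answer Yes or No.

Yes

A valid assignment using 4 cabins:
  cabin 1: 26 + 11 = 37
  cabin 2: 22 + 9 = 31
  cabin 3: 21 + 9 + 7 = 37
  cabin 4: 19 + 7 = 26
Every load is within 37 people, so 4 cabins suffice.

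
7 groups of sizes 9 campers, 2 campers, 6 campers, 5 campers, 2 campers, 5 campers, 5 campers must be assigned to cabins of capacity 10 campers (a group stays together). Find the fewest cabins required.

4

Total = 9 + 6 + 5 + 5 + 5 + 2 + 2 = 34 campers.
Lower bound: ⌈34/10⌉ = 4 cabins.
A packing using 4 cabins:
  cabin 1: 9 = 9
  cabin 2: 6 + 2 + 2 = 10
  cabin 3: 5 + 5 = 10
  cabin 4: 5 = 5
This matches the lower bound, so 4 is optimal.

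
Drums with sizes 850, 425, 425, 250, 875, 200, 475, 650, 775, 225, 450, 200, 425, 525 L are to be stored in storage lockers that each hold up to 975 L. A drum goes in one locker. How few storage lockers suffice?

8

Total = 875 + 850 + 775 + 650 + 525 + 475 + 450 + 425 + 425 + 425 + 250 + 225 + 200 + 200 = 6750 L.
Lower bound: ⌈6750/975⌉ = 7 storage lockers.
A packing using 8 storage lockers:
  locker 1: 875 = 875
  locker 2: 850 = 850
  locker 3: 775 + 200 = 975
  locker 4: 650 + 250 = 900
  locker 5: 525 + 450 = 975
  locker 6: 475 + 425 = 900
  locker 7: 425 + 425 = 850
  locker 8: 225 + 200 = 425
No arrangement into 7 storage lockers stays within capacity, so 8 is optimal.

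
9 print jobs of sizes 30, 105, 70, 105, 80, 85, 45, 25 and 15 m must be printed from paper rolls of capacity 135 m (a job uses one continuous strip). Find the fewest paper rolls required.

Total = 105 + 105 + 85 + 80 + 70 + 45 + 30 + 25 + 15 = 560 m.
Lower bound: ⌈560/135⌉ = 5 paper rolls.
A packing using 5 paper rolls:
  roll 1: 105 + 30 = 135
  roll 2: 105 + 25 = 130
  roll 3: 85 + 45 = 130
  roll 4: 80 + 15 = 95
  roll 5: 70 = 70
This matches the lower bound, so 5 is optimal.

5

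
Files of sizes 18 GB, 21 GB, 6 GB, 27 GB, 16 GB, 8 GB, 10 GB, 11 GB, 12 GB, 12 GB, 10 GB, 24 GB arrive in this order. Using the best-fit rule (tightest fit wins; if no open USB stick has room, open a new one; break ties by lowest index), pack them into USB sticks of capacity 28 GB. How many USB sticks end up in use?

7

  18 → USB stick 1 (new)  [load 18/28]
  21 → USB stick 2 (new)  [load 21/28]
  6 → USB stick 2  [load 27/28]
  27 → USB stick 3 (new)  [load 27/28]
  16 → USB stick 4 (new)  [load 16/28]
  8 → USB stick 1  [load 26/28]
  10 → USB stick 4  [load 26/28]
  11 → USB stick 5 (new)  [load 11/28]
  12 → USB stick 5  [load 23/28]
  12 → USB stick 6 (new)  [load 12/28]
  10 → USB stick 6  [load 22/28]
  24 → USB stick 7 (new)  [load 24/28]
7 USB sticks opened.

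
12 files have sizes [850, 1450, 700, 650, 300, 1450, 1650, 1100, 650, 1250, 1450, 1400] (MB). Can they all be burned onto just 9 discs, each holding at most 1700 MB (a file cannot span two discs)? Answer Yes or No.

A valid assignment using 9 discs:
  disc 1: 1650 = 1650
  disc 2: 1450 = 1450
  disc 3: 1450 = 1450
  disc 4: 1450 = 1450
  disc 5: 1400 + 300 = 1700
  disc 6: 1250 = 1250
  disc 7: 1100 = 1100
  disc 8: 850 + 700 = 1550
  disc 9: 650 + 650 = 1300
Every load is within 1700 MB, so 9 discs suffice.

Yes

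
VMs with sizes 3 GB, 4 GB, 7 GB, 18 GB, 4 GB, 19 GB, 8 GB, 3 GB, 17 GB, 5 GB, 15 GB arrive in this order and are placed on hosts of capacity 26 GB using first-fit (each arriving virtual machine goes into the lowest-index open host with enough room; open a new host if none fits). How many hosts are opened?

  3 → host 1 (new)  [load 3/26]
  4 → host 1  [load 7/26]
  7 → host 1  [load 14/26]
  18 → host 2 (new)  [load 18/26]
  4 → host 1  [load 18/26]
  19 → host 3 (new)  [load 19/26]
  8 → host 1  [load 26/26]
  3 → host 2  [load 21/26]
  17 → host 4 (new)  [load 17/26]
  5 → host 2  [load 26/26]
  15 → host 5 (new)  [load 15/26]
5 hosts opened.

5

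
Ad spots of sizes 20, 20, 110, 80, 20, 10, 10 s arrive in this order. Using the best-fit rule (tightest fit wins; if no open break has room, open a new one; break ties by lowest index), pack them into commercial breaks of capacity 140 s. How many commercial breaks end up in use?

  20 → break 1 (new)  [load 20/140]
  20 → break 1  [load 40/140]
  110 → break 2 (new)  [load 110/140]
  80 → break 1  [load 120/140]
  20 → break 1  [load 140/140]
  10 → break 2  [load 120/140]
  10 → break 2  [load 130/140]
2 commercial breaks opened.

2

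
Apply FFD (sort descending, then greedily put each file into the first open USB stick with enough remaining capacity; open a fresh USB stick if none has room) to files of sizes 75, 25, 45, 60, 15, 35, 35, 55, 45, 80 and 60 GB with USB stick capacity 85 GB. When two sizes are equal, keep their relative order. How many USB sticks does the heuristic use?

7

Sorted descending: 80, 75, 60, 60, 55, 45, 45, 35, 35, 25, 15.
  80 → USB stick 1 (new)  [load 80/85]
  75 → USB stick 2 (new)  [load 75/85]
  60 → USB stick 3 (new)  [load 60/85]
  60 → USB stick 4 (new)  [load 60/85]
  55 → USB stick 5 (new)  [load 55/85]
  45 → USB stick 6 (new)  [load 45/85]
  45 → USB stick 7 (new)  [load 45/85]
  35 → USB stick 6  [load 80/85]
  35 → USB stick 7  [load 80/85]
  25 → USB stick 3  [load 85/85]
  15 → USB stick 4  [load 75/85]
7 USB sticks opened.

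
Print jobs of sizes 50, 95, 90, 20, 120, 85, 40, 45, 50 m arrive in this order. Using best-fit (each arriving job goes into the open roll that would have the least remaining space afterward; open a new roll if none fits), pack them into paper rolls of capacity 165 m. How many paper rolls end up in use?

  50 → roll 1 (new)  [load 50/165]
  95 → roll 1  [load 145/165]
  90 → roll 2 (new)  [load 90/165]
  20 → roll 1  [load 165/165]
  120 → roll 3 (new)  [load 120/165]
  85 → roll 4 (new)  [load 85/165]
  40 → roll 3  [load 160/165]
  45 → roll 2  [load 135/165]
  50 → roll 4  [load 135/165]
4 paper rolls opened.

4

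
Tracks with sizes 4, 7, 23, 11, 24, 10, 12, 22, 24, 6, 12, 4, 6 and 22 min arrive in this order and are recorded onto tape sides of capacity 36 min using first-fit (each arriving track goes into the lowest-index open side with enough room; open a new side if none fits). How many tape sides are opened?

  4 → side 1 (new)  [load 4/36]
  7 → side 1  [load 11/36]
  23 → side 1  [load 34/36]
  11 → side 2 (new)  [load 11/36]
  24 → side 2  [load 35/36]
  10 → side 3 (new)  [load 10/36]
  12 → side 3  [load 22/36]
  22 → side 4 (new)  [load 22/36]
  24 → side 5 (new)  [load 24/36]
  6 → side 3  [load 28/36]
  12 → side 4  [load 34/36]
  4 → side 3  [load 32/36]
  6 → side 5  [load 30/36]
  22 → side 6 (new)  [load 22/36]
6 tape sides opened.

6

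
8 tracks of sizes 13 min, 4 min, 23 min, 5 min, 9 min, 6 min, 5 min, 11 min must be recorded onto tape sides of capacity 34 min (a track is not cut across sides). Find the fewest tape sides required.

Total = 23 + 13 + 11 + 9 + 6 + 5 + 5 + 4 = 76 min.
Lower bound: ⌈76/34⌉ = 3 tape sides.
A packing using 3 tape sides:
  side 1: 23 + 11 = 34
  side 2: 13 + 9 + 6 + 5 = 33
  side 3: 5 + 4 = 9
This matches the lower bound, so 3 is optimal.

3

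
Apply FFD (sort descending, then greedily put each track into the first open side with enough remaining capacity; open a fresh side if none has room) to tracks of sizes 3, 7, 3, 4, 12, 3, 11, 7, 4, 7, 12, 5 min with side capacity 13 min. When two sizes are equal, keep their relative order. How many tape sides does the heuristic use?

Sorted descending: 12, 12, 11, 7, 7, 7, 5, 4, 4, 3, 3, 3.
  12 → side 1 (new)  [load 12/13]
  12 → side 2 (new)  [load 12/13]
  11 → side 3 (new)  [load 11/13]
  7 → side 4 (new)  [load 7/13]
  7 → side 5 (new)  [load 7/13]
  7 → side 6 (new)  [load 7/13]
  5 → side 4  [load 12/13]
  4 → side 5  [load 11/13]
  4 → side 6  [load 11/13]
  3 → side 7 (new)  [load 3/13]
  3 → side 7  [load 6/13]
  3 → side 7  [load 9/13]
7 tape sides opened.

7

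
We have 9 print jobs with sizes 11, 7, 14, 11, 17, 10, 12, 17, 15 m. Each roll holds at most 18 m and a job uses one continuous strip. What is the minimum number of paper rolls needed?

8

Total = 17 + 17 + 15 + 14 + 12 + 11 + 11 + 10 + 7 = 114 m.
Lower bound: ⌈114/18⌉ = 7 paper rolls.
Also, 8 print jobs each exceed 9 m, and no two of those can share a roll, so at least 8 paper rolls are needed.
A packing using 8 paper rolls:
  roll 1: 17 = 17
  roll 2: 17 = 17
  roll 3: 15 = 15
  roll 4: 14 = 14
  roll 5: 12 = 12
  roll 6: 11 + 7 = 18
  roll 7: 11 = 11
  roll 8: 10 = 10
This matches the lower bound, so 8 is optimal.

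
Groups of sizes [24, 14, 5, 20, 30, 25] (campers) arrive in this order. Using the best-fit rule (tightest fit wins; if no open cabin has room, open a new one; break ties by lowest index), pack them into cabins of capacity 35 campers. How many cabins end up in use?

4

  24 → cabin 1 (new)  [load 24/35]
  14 → cabin 2 (new)  [load 14/35]
  5 → cabin 1  [load 29/35]
  20 → cabin 2  [load 34/35]
  30 → cabin 3 (new)  [load 30/35]
  25 → cabin 4 (new)  [load 25/35]
4 cabins opened.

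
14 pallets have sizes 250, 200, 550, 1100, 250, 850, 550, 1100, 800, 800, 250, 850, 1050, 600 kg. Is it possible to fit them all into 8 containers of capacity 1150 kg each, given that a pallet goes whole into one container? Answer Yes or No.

Total = 9200 kg; ⌈9200/1150⌉ = 8.
The bound of 8 does not rule out 8, but exhaustive search shows no assignment into 8 containers of capacity 1150 kg exists — the minimum is 9.

No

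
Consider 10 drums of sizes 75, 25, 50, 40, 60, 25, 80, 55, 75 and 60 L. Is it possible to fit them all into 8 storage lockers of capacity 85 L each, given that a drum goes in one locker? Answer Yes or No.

Yes

A valid assignment using 8 storage lockers:
  locker 1: 80 = 80
  locker 2: 75 = 75
  locker 3: 75 = 75
  locker 4: 60 + 25 = 85
  locker 5: 60 + 25 = 85
  locker 6: 55 = 55
  locker 7: 50 = 50
  locker 8: 40 = 40
Every load is within 85 L, so 8 storage lockers suffice.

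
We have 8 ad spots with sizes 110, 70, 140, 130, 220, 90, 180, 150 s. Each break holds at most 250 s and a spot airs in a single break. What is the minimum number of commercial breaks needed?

5

Total = 220 + 180 + 150 + 140 + 130 + 110 + 90 + 70 = 1090 s.
Lower bound: ⌈1090/250⌉ = 5 commercial breaks.
A packing using 5 commercial breaks:
  break 1: 220 = 220
  break 2: 180 + 70 = 250
  break 3: 150 + 90 = 240
  break 4: 140 + 110 = 250
  break 5: 130 = 130
This matches the lower bound, so 5 is optimal.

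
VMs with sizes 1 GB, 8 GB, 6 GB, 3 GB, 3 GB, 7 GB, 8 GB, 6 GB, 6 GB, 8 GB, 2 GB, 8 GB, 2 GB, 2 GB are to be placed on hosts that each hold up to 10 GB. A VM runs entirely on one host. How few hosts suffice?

Total = 8 + 8 + 8 + 8 + 7 + 6 + 6 + 6 + 3 + 3 + 2 + 2 + 2 + 1 = 70 GB.
Lower bound: ⌈70/10⌉ = 7 hosts.
Also, 8 VMs each exceed 5 GB, and no two of those can share a host, so at least 8 hosts are needed.
A packing using 8 hosts:
  host 1: 8 + 2 = 10
  host 2: 8 + 2 = 10
  host 3: 8 + 2 = 10
  host 4: 8 + 1 = 9
  host 5: 7 + 3 = 10
  host 6: 6 + 3 = 9
  host 7: 6 = 6
  host 8: 6 = 6
This matches the lower bound, so 8 is optimal.

8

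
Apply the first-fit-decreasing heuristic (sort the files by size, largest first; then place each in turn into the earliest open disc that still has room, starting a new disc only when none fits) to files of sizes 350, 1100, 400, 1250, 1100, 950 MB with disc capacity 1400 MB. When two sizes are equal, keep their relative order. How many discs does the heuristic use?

5

Sorted descending: 1250, 1100, 1100, 950, 400, 350.
  1250 → disc 1 (new)  [load 1250/1400]
  1100 → disc 2 (new)  [load 1100/1400]
  1100 → disc 3 (new)  [load 1100/1400]
  950 → disc 4 (new)  [load 950/1400]
  400 → disc 4  [load 1350/1400]
  350 → disc 5 (new)  [load 350/1400]
5 discs opened.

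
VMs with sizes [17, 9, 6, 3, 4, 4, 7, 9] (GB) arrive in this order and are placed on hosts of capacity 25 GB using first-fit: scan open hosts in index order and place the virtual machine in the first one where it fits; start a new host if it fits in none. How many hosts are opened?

  17 → host 1 (new)  [load 17/25]
  9 → host 2 (new)  [load 9/25]
  6 → host 1  [load 23/25]
  3 → host 2  [load 12/25]
  4 → host 2  [load 16/25]
  4 → host 2  [load 20/25]
  7 → host 3 (new)  [load 7/25]
  9 → host 3  [load 16/25]
3 hosts opened.

3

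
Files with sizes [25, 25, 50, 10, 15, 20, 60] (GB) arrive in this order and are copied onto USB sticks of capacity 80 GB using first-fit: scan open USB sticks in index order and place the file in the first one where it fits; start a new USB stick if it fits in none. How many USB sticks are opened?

  25 → USB stick 1 (new)  [load 25/80]
  25 → USB stick 1  [load 50/80]
  50 → USB stick 2 (new)  [load 50/80]
  10 → USB stick 1  [load 60/80]
  15 → USB stick 1  [load 75/80]
  20 → USB stick 2  [load 70/80]
  60 → USB stick 3 (new)  [load 60/80]
3 USB sticks opened.

3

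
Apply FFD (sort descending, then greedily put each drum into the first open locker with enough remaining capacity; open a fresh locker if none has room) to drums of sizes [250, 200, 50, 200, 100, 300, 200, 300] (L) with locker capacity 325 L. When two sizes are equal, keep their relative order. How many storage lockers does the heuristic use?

6

Sorted descending: 300, 300, 250, 200, 200, 200, 100, 50.
  300 → locker 1 (new)  [load 300/325]
  300 → locker 2 (new)  [load 300/325]
  250 → locker 3 (new)  [load 250/325]
  200 → locker 4 (new)  [load 200/325]
  200 → locker 5 (new)  [load 200/325]
  200 → locker 6 (new)  [load 200/325]
  100 → locker 4  [load 300/325]
  50 → locker 3  [load 300/325]
6 storage lockers opened.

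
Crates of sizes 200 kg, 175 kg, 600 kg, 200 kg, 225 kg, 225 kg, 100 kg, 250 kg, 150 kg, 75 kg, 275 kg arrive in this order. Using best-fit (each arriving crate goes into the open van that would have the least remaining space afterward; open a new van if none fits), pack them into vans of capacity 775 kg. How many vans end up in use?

4

  200 → van 1 (new)  [load 200/775]
  175 → van 1  [load 375/775]
  600 → van 2 (new)  [load 600/775]
  200 → van 1  [load 575/775]
  225 → van 3 (new)  [load 225/775]
  225 → van 3  [load 450/775]
  100 → van 2  [load 700/775]
  250 → van 3  [load 700/775]
  150 → van 1  [load 725/775]
  75 → van 2  [load 775/775]
  275 → van 4 (new)  [load 275/775]
4 vans opened.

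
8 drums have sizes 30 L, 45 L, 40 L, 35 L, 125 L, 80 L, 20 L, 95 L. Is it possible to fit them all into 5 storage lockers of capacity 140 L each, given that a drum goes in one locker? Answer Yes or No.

Yes

A valid assignment using 4 storage lockers:
  locker 1: 125 = 125
  locker 2: 95 + 45 = 140
  locker 3: 80 + 40 + 20 = 140
  locker 4: 35 + 30 = 65
That uses only 4 ≤ 5, so 5 storage lockers are enough.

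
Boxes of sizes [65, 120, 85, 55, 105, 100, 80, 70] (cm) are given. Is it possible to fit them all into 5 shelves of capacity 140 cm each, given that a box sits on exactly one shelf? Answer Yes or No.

No

Total = 680 cm; ⌈680/140⌉ = 5.
The bound of 5 does not rule out 5, but exhaustive search shows no assignment into 5 shelves of capacity 140 cm exists — the minimum is 6.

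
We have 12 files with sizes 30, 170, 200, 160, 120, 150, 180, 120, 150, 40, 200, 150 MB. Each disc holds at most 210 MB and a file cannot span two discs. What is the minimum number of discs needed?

Total = 200 + 200 + 180 + 170 + 160 + 150 + 150 + 150 + 120 + 120 + 40 + 30 = 1670 MB.
Lower bound: ⌈1670/210⌉ = 8 discs.
Also, 10 files each exceed 105 MB, and no two of those can share a disc, so at least 10 discs are needed.
A packing using 10 discs:
  disc 1: 200 = 200
  disc 2: 200 = 200
  disc 3: 180 + 30 = 210
  disc 4: 170 + 40 = 210
  disc 5: 160 = 160
  disc 6: 150 = 150
  disc 7: 150 = 150
  disc 8: 150 = 150
  disc 9: 120 = 120
  disc 10: 120 = 120
This matches the lower bound, so 10 is optimal.

10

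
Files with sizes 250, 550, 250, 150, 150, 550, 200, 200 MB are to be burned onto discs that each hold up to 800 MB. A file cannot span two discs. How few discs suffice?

3

Total = 550 + 550 + 250 + 250 + 200 + 200 + 150 + 150 = 2300 MB.
Lower bound: ⌈2300/800⌉ = 3 discs.
A packing using 3 discs:
  disc 1: 550 + 250 = 800
  disc 2: 550 + 250 = 800
  disc 3: 200 + 200 + 150 + 150 = 700
This matches the lower bound, so 3 is optimal.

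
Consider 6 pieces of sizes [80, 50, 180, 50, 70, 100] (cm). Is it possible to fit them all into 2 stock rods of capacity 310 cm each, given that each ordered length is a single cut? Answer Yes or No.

Yes

A valid assignment using 2 stock rods:
  stock rod 1: 180 + 100 = 280
  stock rod 2: 80 + 70 + 50 + 50 = 250
Every load is within 310 cm, so 2 stock rods suffice.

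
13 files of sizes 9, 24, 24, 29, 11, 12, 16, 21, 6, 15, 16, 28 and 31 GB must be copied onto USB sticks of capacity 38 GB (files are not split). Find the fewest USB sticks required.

Total = 31 + 29 + 28 + 24 + 24 + 21 + 16 + 16 + 15 + 12 + 11 + 9 + 6 = 242 GB.
Lower bound: ⌈242/38⌉ = 7 USB sticks.
A packing using 7 USB sticks:
  USB stick 1: 31 + 6 = 37
  USB stick 2: 29 + 9 = 38
  USB stick 3: 28 = 28
  USB stick 4: 24 + 12 = 36
  USB stick 5: 24 + 11 = 35
  USB stick 6: 21 + 16 = 37
  USB stick 7: 16 + 15 = 31
This matches the lower bound, so 7 is optimal.

7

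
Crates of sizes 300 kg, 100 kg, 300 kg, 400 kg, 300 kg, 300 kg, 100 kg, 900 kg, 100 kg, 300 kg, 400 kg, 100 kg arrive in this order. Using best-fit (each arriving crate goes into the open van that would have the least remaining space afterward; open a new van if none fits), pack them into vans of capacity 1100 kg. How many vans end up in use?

  300 → van 1 (new)  [load 300/1100]
  100 → van 1  [load 400/1100]
  300 → van 1  [load 700/1100]
  400 → van 1  [load 1100/1100]
  300 → van 2 (new)  [load 300/1100]
  300 → van 2  [load 600/1100]
  100 → van 2  [load 700/1100]
  900 → van 3 (new)  [load 900/1100]
  100 → van 3  [load 1000/1100]
  300 → van 2  [load 1000/1100]
  400 → van 4 (new)  [load 400/1100]
  100 → van 2  [load 1100/1100]
4 vans opened.

4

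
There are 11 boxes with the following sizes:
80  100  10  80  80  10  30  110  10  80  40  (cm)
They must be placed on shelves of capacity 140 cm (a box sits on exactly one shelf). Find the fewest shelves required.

Total = 110 + 100 + 80 + 80 + 80 + 80 + 40 + 30 + 10 + 10 + 10 = 630 cm.
Lower bound: ⌈630/140⌉ = 5 shelves.
Also, 6 boxes each exceed 70 cm, and no two of those can share a shelf, so at least 6 shelves are needed.
A packing using 6 shelves:
  shelf 1: 110 + 30 = 140
  shelf 2: 100 + 40 = 140
  shelf 3: 80 + 10 + 10 + 10 = 110
  shelf 4: 80 = 80
  shelf 5: 80 = 80
  shelf 6: 80 = 80
This matches the lower bound, so 6 is optimal.

6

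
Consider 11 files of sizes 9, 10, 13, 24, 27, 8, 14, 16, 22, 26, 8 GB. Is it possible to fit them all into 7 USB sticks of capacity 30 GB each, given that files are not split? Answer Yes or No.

A valid assignment using 7 USB sticks:
  USB stick 1: 27 = 27
  USB stick 2: 26 = 26
  USB stick 3: 24 = 24
  USB stick 4: 22 + 8 = 30
  USB stick 5: 16 + 14 = 30
  USB stick 6: 13 + 10 = 23
  USB stick 7: 9 + 8 = 17
Every load is within 30 GB, so 7 USB sticks suffice.

Yes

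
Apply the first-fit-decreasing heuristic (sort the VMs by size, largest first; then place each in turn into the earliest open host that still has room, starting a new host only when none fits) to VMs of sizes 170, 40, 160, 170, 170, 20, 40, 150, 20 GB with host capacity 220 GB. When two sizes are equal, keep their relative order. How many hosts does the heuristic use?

5

Sorted descending: 170, 170, 170, 160, 150, 40, 40, 20, 20.
  170 → host 1 (new)  [load 170/220]
  170 → host 2 (new)  [load 170/220]
  170 → host 3 (new)  [load 170/220]
  160 → host 4 (new)  [load 160/220]
  150 → host 5 (new)  [load 150/220]
  40 → host 1  [load 210/220]
  40 → host 2  [load 210/220]
  20 → host 3  [load 190/220]
  20 → host 3  [load 210/220]
5 hosts opened.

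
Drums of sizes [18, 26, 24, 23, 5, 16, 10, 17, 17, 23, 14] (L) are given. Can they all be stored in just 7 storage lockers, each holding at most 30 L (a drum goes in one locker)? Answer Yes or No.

No

Total = 193 L; ⌈193/30⌉ = 7.
8 drums each exceed half the capacity and cannot share a locker, forcing at least 8 storage lockers.
At least 8 storage lockers are required, but only 7 are allowed.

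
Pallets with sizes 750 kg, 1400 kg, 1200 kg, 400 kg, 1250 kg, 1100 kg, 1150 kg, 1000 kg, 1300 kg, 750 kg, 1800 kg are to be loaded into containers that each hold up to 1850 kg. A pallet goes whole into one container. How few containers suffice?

8

Total = 1800 + 1400 + 1300 + 1250 + 1200 + 1150 + 1100 + 1000 + 750 + 750 + 400 = 12100 kg.
Lower bound: ⌈12100/1850⌉ = 7 containers.
Also, 8 pallets each exceed 925 kg, and no two of those can share a container, so at least 8 containers are needed.
A packing using 8 containers:
  container 1: 1800 = 1800
  container 2: 1400 + 400 = 1800
  container 3: 1300 = 1300
  container 4: 1250 = 1250
  container 5: 1200 = 1200
  container 6: 1150 = 1150
  container 7: 1100 + 750 = 1850
  container 8: 1000 + 750 = 1750
This matches the lower bound, so 8 is optimal.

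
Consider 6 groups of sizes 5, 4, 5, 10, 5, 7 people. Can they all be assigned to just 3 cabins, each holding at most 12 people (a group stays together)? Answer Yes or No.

Total = 36 people; ⌈36/12⌉ = 3.
The bound of 3 does not rule out 3, but exhaustive search shows no assignment into 3 cabins of capacity 12 people exists — the minimum is 4.

No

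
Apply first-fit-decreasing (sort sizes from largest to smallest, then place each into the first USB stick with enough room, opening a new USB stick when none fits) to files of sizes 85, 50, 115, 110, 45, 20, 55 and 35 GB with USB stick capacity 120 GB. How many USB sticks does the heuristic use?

5

Sorted descending: 115, 110, 85, 55, 50, 45, 35, 20.
  115 → USB stick 1 (new)  [load 115/120]
  110 → USB stick 2 (new)  [load 110/120]
  85 → USB stick 3 (new)  [load 85/120]
  55 → USB stick 4 (new)  [load 55/120]
  50 → USB stick 4  [load 105/120]
  45 → USB stick 5 (new)  [load 45/120]
  35 → USB stick 3  [load 120/120]
  20 → USB stick 5  [load 65/120]
5 USB sticks opened.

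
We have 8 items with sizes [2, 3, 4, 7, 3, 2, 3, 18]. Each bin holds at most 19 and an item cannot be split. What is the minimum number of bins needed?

Total = 18 + 7 + 4 + 3 + 3 + 3 + 2 + 2 = 42.
Lower bound: ⌈42/19⌉ = 3 bins.
A packing using 3 bins:
  bin 1: 18 = 18
  bin 2: 7 + 4 + 3 + 3 + 2 = 19
  bin 3: 3 + 2 = 5
This matches the lower bound, so 3 is optimal.

3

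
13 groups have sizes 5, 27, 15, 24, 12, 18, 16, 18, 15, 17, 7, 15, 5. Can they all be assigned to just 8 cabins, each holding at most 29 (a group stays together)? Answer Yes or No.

No

Total = 194; ⌈194/29⌉ = 7.
9 groups each exceed half the capacity and cannot share a cabin, forcing at least 9 cabins.
At least 9 cabins are required, but only 8 are allowed.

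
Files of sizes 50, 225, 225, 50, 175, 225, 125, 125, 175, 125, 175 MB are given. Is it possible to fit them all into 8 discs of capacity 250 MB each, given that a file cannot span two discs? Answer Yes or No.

A valid assignment using 8 discs:
  disc 1: 225 = 225
  disc 2: 225 = 225
  disc 3: 225 = 225
  disc 4: 175 + 50 = 225
  disc 5: 175 + 50 = 225
  disc 6: 175 = 175
  disc 7: 125 + 125 = 250
  disc 8: 125 = 125
Every load is within 250 MB, so 8 discs suffice.

Yes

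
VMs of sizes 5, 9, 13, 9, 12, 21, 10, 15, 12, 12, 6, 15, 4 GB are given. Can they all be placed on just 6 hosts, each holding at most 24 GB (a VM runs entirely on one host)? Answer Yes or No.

Total = 143 GB; ⌈143/24⌉ = 6.
The bound of 6 does not rule out 6, but exhaustive search shows no assignment into 6 hosts of capacity 24 GB exists — the minimum is 7.

No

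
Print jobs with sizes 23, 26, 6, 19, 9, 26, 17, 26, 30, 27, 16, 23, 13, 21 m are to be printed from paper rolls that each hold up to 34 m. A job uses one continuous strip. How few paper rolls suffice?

10

Total = 30 + 27 + 26 + 26 + 26 + 23 + 23 + 21 + 19 + 17 + 16 + 13 + 9 + 6 = 282 m.
Lower bound: ⌈282/34⌉ = 9 paper rolls.
A packing using 10 paper rolls:
  roll 1: 30 = 30
  roll 2: 27 + 6 = 33
  roll 3: 26 = 26
  roll 4: 26 = 26
  roll 5: 26 = 26
  roll 6: 23 + 9 = 32
  roll 7: 23 = 23
  roll 8: 21 + 13 = 34
  roll 9: 19 = 19
  roll 10: 17 + 16 = 33
No arrangement into 9 paper rolls stays within capacity, so 10 is optimal.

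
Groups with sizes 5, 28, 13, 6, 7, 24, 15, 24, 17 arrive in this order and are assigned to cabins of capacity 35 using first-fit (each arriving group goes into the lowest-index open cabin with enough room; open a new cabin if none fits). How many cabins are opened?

5

  5 → cabin 1 (new)  [load 5/35]
  28 → cabin 1  [load 33/35]
  13 → cabin 2 (new)  [load 13/35]
  6 → cabin 2  [load 19/35]
  7 → cabin 2  [load 26/35]
  24 → cabin 3 (new)  [load 24/35]
  15 → cabin 4 (new)  [load 15/35]
  24 → cabin 5 (new)  [load 24/35]
  17 → cabin 4  [load 32/35]
5 cabins opened.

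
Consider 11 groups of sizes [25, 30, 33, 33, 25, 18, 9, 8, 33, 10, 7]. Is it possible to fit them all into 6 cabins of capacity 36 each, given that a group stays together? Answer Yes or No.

Total = 231; ⌈231/36⌉ = 7.
At least 7 cabins are required, but only 6 are allowed.

No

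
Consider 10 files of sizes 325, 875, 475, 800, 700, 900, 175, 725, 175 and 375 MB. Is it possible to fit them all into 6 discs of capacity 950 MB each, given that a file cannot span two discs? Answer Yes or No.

No

Total = 5525 MB; ⌈5525/950⌉ = 6.
The bound of 6 does not rule out 6, but exhaustive search shows no assignment into 6 discs of capacity 950 MB exists — the minimum is 7.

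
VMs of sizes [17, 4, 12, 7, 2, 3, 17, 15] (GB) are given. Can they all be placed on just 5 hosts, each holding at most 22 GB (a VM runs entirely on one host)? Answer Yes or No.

A valid assignment using 4 hosts:
  host 1: 17 + 4 = 21
  host 2: 17 + 3 + 2 = 22
  host 3: 15 + 7 = 22
  host 4: 12 = 12
That uses only 4 ≤ 5, so 5 hosts are enough.

Yes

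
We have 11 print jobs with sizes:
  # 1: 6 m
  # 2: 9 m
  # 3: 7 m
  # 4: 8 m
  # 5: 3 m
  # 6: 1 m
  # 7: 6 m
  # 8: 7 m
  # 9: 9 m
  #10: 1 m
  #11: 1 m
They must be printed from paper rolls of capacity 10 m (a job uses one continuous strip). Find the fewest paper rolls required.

Total = 9 + 9 + 8 + 7 + 7 + 6 + 6 + 3 + 1 + 1 + 1 = 58 m.
Lower bound: ⌈58/10⌉ = 6 paper rolls.
Also, 7 print jobs each exceed 5 m, and no two of those can share a roll, so at least 7 paper rolls are needed.
A packing using 7 paper rolls:
  roll 1: 9 + 1 = 10
  roll 2: 9 + 1 = 10
  roll 3: 8 + 1 = 9
  roll 4: 7 + 3 = 10
  roll 5: 7 = 7
  roll 6: 6 = 6
  roll 7: 6 = 6
This matches the lower bound, so 7 is optimal.

7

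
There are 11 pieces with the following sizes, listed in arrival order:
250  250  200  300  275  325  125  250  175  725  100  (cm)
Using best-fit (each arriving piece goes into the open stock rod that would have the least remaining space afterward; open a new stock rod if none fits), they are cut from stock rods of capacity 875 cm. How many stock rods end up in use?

  250 → stock rod 1 (new)  [load 250/875]
  250 → stock rod 1  [load 500/875]
  200 → stock rod 1  [load 700/875]
  300 → stock rod 2 (new)  [load 300/875]
  275 → stock rod 2  [load 575/875]
  325 → stock rod 3 (new)  [load 325/875]
  125 → stock rod 1  [load 825/875]
  250 → stock rod 2  [load 825/875]
  175 → stock rod 3  [load 500/875]
  725 → stock rod 4 (new)  [load 725/875]
  100 → stock rod 4  [load 825/875]
4 stock rods opened.

4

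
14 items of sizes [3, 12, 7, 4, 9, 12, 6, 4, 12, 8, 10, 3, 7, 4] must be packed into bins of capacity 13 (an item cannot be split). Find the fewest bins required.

Total = 12 + 12 + 12 + 10 + 9 + 8 + 7 + 7 + 6 + 4 + 4 + 4 + 3 + 3 = 101.
Lower bound: ⌈101/13⌉ = 8 bins.
A packing using 9 bins:
  bin 1: 12 = 12
  bin 2: 12 = 12
  bin 3: 12 = 12
  bin 4: 10 + 3 = 13
  bin 5: 9 + 4 = 13
  bin 6: 8 + 4 = 12
  bin 7: 7 + 6 = 13
  bin 8: 7 + 4 = 11
  bin 9: 3 = 3
No arrangement into 8 bins stays within capacity, so 9 is optimal.

9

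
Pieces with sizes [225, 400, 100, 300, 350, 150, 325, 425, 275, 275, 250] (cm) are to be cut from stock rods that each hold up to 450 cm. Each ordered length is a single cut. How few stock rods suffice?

9

Total = 425 + 400 + 350 + 325 + 300 + 275 + 275 + 250 + 225 + 150 + 100 = 3075 cm.
Lower bound: ⌈3075/450⌉ = 7 stock rods.
Also, 8 pieces each exceed 225 cm, and no two of those can share a stock rod, so at least 8 stock rods are needed.
A packing using 9 stock rods:
  stock rod 1: 425 = 425
  stock rod 2: 400 = 400
  stock rod 3: 350 + 100 = 450
  stock rod 4: 325 = 325
  stock rod 5: 300 + 150 = 450
  stock rod 6: 275 = 275
  stock rod 7: 275 = 275
  stock rod 8: 250 = 250
  stock rod 9: 225 = 225
No arrangement into 8 stock rods stays within capacity, so 9 is optimal.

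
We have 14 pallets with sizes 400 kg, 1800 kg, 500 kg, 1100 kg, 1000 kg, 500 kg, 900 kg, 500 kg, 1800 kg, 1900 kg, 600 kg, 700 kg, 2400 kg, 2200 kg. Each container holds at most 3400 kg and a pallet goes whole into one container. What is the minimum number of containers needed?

5

Total = 2400 + 2200 + 1900 + 1800 + 1800 + 1100 + 1000 + 900 + 700 + 600 + 500 + 500 + 500 + 400 = 16300 kg.
Lower bound: ⌈16300/3400⌉ = 5 containers.
A packing using 5 containers:
  container 1: 2400 + 1000 = 3400
  container 2: 2200 + 1100 = 3300
  container 3: 1900 + 900 + 600 = 3400
  container 4: 1800 + 700 + 500 + 400 = 3400
  container 5: 1800 + 500 + 500 = 2800
This matches the lower bound, so 5 is optimal.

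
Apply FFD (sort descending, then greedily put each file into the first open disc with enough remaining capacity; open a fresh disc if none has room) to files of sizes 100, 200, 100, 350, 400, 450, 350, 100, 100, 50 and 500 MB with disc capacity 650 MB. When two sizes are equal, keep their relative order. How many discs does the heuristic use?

Sorted descending: 500, 450, 400, 350, 350, 200, 100, 100, 100, 100, 50.
  500 → disc 1 (new)  [load 500/650]
  450 → disc 2 (new)  [load 450/650]
  400 → disc 3 (new)  [load 400/650]
  350 → disc 4 (new)  [load 350/650]
  350 → disc 5 (new)  [load 350/650]
  200 → disc 2  [load 650/650]
  100 → disc 1  [load 600/650]
  100 → disc 3  [load 500/650]
  100 → disc 3  [load 600/650]
  100 → disc 4  [load 450/650]
  50 → disc 1  [load 650/650]
5 discs opened.

5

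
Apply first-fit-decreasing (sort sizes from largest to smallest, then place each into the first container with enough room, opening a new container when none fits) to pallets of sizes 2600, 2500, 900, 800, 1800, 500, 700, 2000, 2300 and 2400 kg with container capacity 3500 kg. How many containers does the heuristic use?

Sorted descending: 2600, 2500, 2400, 2300, 2000, 1800, 900, 800, 700, 500.
  2600 → container 1 (new)  [load 2600/3500]
  2500 → container 2 (new)  [load 2500/3500]
  2400 → container 3 (new)  [load 2400/3500]
  2300 → container 4 (new)  [load 2300/3500]
  2000 → container 5 (new)  [load 2000/3500]
  1800 → container 6 (new)  [load 1800/3500]
  900 → container 1  [load 3500/3500]
  800 → container 2  [load 3300/3500]
  700 → container 3  [load 3100/3500]
  500 → container 4  [load 2800/3500]
6 containers opened.

6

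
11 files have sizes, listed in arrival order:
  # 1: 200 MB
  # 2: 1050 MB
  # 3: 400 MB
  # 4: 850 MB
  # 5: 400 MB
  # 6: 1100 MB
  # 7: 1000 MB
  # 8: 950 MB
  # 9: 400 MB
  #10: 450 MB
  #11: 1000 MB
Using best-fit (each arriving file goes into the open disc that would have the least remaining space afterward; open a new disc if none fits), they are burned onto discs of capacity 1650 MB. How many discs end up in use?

  200 → disc 1 (new)  [load 200/1650]
  1050 → disc 1  [load 1250/1650]
  400 → disc 1  [load 1650/1650]
  850 → disc 2 (new)  [load 850/1650]
  400 → disc 2  [load 1250/1650]
  1100 → disc 3 (new)  [load 1100/1650]
  1000 → disc 4 (new)  [load 1000/1650]
  950 → disc 5 (new)  [load 950/1650]
  400 → disc 2  [load 1650/1650]
  450 → disc 3  [load 1550/1650]
  1000 → disc 6 (new)  [load 1000/1650]
6 discs opened.

6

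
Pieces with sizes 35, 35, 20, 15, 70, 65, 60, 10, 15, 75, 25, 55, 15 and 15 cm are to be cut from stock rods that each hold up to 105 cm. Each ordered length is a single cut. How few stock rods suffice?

Total = 75 + 70 + 65 + 60 + 55 + 35 + 35 + 25 + 20 + 15 + 15 + 15 + 15 + 10 = 510 cm.
Lower bound: ⌈510/105⌉ = 5 stock rods.
A packing using 5 stock rods:
  stock rod 1: 75 + 25 = 100
  stock rod 2: 70 + 35 = 105
  stock rod 3: 65 + 35 = 100
  stock rod 4: 60 + 20 + 15 + 10 = 105
  stock rod 5: 55 + 15 + 15 + 15 = 100
This matches the lower bound, so 5 is optimal.

5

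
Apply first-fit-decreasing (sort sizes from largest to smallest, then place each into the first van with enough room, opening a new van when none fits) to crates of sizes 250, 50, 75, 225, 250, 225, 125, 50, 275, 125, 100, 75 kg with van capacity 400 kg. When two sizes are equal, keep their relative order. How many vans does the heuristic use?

Sorted descending: 275, 250, 250, 225, 225, 125, 125, 100, 75, 75, 50, 50.
  275 → van 1 (new)  [load 275/400]
  250 → van 2 (new)  [load 250/400]
  250 → van 3 (new)  [load 250/400]
  225 → van 4 (new)  [load 225/400]
  225 → van 5 (new)  [load 225/400]
  125 → van 1  [load 400/400]
  125 → van 2  [load 375/400]
  100 → van 3  [load 350/400]
  75 → van 4  [load 300/400]
  75 → van 4  [load 375/400]
  50 → van 3  [load 400/400]
  50 → van 5  [load 275/400]
5 vans opened.

5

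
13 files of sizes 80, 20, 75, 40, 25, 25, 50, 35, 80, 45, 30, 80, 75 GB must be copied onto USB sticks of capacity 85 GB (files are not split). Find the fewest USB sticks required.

9

Total = 80 + 80 + 80 + 75 + 75 + 50 + 45 + 40 + 35 + 30 + 25 + 25 + 20 = 660 GB.
Lower bound: ⌈660/85⌉ = 8 USB sticks.
A packing using 9 USB sticks:
  USB stick 1: 80 = 80
  USB stick 2: 80 = 80
  USB stick 3: 80 = 80
  USB stick 4: 75 = 75
  USB stick 5: 75 = 75
  USB stick 6: 50 + 35 = 85
  USB stick 7: 45 + 40 = 85
  USB stick 8: 30 + 25 + 25 = 80
  USB stick 9: 20 = 20
No arrangement into 8 USB sticks stays within capacity, so 9 is optimal.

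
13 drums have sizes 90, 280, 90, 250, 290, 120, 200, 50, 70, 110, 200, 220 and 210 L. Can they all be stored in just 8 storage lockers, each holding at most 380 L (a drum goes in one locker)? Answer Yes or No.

Yes

A valid assignment using 7 storage lockers:
  locker 1: 290 + 90 = 380
  locker 2: 280 + 90 = 370
  locker 3: 250 + 120 = 370
  locker 4: 220 + 110 + 50 = 380
  locker 5: 210 + 70 = 280
  locker 6: 200 = 200
  locker 7: 200 = 200
That uses only 7 ≤ 8, so 8 storage lockers are enough.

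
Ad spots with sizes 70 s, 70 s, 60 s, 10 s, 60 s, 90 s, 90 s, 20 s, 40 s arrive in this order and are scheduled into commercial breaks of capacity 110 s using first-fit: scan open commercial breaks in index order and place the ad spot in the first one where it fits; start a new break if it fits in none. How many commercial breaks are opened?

  70 → break 1 (new)  [load 70/110]
  70 → break 2 (new)  [load 70/110]
  60 → break 3 (new)  [load 60/110]
  10 → break 1  [load 80/110]
  60 → break 4 (new)  [load 60/110]
  90 → break 5 (new)  [load 90/110]
  90 → break 6 (new)  [load 90/110]
  20 → break 1  [load 100/110]
  40 → break 2  [load 110/110]
6 commercial breaks opened.

6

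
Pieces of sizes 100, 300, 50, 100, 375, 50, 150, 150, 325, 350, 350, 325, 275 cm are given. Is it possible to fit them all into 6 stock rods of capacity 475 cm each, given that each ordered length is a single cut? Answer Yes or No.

Total = 2900 cm; ⌈2900/475⌉ = 7.
At least 7 stock rods are required, but only 6 are allowed.

No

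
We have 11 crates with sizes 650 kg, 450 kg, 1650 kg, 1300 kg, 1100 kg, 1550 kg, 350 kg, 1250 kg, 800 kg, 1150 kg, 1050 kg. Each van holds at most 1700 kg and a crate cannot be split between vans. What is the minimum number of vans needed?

8

Total = 1650 + 1550 + 1300 + 1250 + 1150 + 1100 + 1050 + 800 + 650 + 450 + 350 = 11300 kg.
Lower bound: ⌈11300/1700⌉ = 7 vans.
A packing using 8 vans:
  van 1: 1650 = 1650
  van 2: 1550 = 1550
  van 3: 1300 + 350 = 1650
  van 4: 1250 + 450 = 1700
  van 5: 1150 = 1150
  van 6: 1100 = 1100
  van 7: 1050 + 650 = 1700
  van 8: 800 = 800
No arrangement into 7 vans stays within capacity, so 8 is optimal.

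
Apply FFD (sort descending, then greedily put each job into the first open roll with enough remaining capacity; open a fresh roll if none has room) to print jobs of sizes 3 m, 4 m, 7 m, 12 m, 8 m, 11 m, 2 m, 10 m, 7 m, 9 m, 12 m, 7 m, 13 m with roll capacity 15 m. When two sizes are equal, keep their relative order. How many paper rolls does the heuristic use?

Sorted descending: 13, 12, 12, 11, 10, 9, 8, 7, 7, 7, 4, 3, 2.
  13 → roll 1 (new)  [load 13/15]
  12 → roll 2 (new)  [load 12/15]
  12 → roll 3 (new)  [load 12/15]
  11 → roll 4 (new)  [load 11/15]
  10 → roll 5 (new)  [load 10/15]
  9 → roll 6 (new)  [load 9/15]
  8 → roll 7 (new)  [load 8/15]
  7 → roll 7  [load 15/15]
  7 → roll 8 (new)  [load 7/15]
  7 → roll 8  [load 14/15]
  4 → roll 4  [load 15/15]
  3 → roll 2  [load 15/15]
  2 → roll 1  [load 15/15]
8 paper rolls opened.

8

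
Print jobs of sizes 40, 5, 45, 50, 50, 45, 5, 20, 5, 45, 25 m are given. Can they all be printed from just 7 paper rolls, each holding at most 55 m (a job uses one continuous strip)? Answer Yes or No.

Yes

A valid assignment using 7 paper rolls:
  roll 1: 50 + 5 = 55
  roll 2: 50 + 5 = 55
  roll 3: 45 + 5 = 50
  roll 4: 45 = 45
  roll 5: 45 = 45
  roll 6: 40 = 40
  roll 7: 25 + 20 = 45
Every load is within 55 m, so 7 paper rolls suffice.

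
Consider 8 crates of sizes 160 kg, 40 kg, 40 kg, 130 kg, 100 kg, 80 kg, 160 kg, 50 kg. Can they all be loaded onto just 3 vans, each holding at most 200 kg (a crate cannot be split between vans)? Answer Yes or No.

No

Total = 760 kg; ⌈760/200⌉ = 4.
At least 4 vans are required, but only 3 are allowed.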